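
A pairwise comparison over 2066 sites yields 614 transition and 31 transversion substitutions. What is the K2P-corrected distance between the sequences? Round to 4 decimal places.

0.4776

P = 614/2066 ≈ 0.297193 and Q = 31/2066 ≈ 0.015005.
Under the Kimura two-parameter model, d = −½ ln(1 − 2P − Q) − ¼ ln(1 − 2Q).
1 − 2P − Q = 0.390609, giving −½ ln(0.390609) = 0.470024.
1 − 2Q = 0.96999, giving −¼ ln(0.96999) = 0.007617.
d = 0.470024 + 0.007617 = 0.477641.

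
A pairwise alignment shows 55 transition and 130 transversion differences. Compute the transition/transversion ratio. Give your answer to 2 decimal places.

R = 55/130 = 0.423076… ≈ 0.42 (to 2 d.p.).

0.42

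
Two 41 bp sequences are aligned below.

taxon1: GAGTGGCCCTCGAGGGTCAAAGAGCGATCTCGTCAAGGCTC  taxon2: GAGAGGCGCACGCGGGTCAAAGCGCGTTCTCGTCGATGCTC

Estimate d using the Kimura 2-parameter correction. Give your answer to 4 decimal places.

0.2284

Of 41 sites, 1 differences are transitions and 7 are transversions, so P = 1/41 ≈ 0.02439 and Q = 7/41 ≈ 0.170732.
Under the Kimura two-parameter model, d = −½ ln(1 − 2P − Q) − ¼ ln(1 − 2Q).
1 − 2P − Q = 0.780488, giving −½ ln(0.780488) = 0.123918.
1 − 2Q = 0.658536, giving −¼ ln(0.658536) = 0.104434.
d = 0.123918 + 0.104434 = 0.228352.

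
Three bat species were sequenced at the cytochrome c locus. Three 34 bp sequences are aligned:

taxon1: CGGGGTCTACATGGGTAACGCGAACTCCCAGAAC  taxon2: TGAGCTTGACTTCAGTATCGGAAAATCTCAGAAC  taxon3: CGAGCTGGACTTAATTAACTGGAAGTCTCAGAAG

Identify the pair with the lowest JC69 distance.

taxon2 and taxon3

taxon1–taxon2: 13/34 differ, p = 0.382, d = 0.535.
taxon1–taxon3: 13/34 differ, p = 0.382, d = 0.535.
taxon2–taxon3: 9/34 differ, p = 0.265, d = 0.326.
The smallest distance is between taxon2 and taxon3.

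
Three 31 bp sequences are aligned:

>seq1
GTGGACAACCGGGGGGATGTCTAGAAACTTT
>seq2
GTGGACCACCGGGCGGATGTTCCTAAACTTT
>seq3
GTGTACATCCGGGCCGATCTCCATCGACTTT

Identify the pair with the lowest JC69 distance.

seq1–seq2: 6/31 differ, p = 0.194, d = 0.224.
seq1–seq3: 9/31 differ, p = 0.290, d = 0.367.
seq2–seq3: 9/31 differ, p = 0.290, d = 0.367.
The smallest distance is between seq1 and seq2.

seq1 and seq2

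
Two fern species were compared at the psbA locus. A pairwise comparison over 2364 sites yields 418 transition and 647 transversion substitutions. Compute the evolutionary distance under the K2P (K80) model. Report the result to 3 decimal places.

P = 418/2364 ≈ 0.176819 and Q = 647/2364 ≈ 0.273689.
Under the Kimura two-parameter model, d = −½ ln(1 − 2P − Q) − ¼ ln(1 − 2Q).
1 − 2P − Q = 0.372673, giving −½ ln(0.372673) = 0.493527.
1 − 2Q = 0.452622, giving −¼ ln(0.452622) = 0.198174.
d = 0.493527 + 0.198174 = 0.691701.

0.692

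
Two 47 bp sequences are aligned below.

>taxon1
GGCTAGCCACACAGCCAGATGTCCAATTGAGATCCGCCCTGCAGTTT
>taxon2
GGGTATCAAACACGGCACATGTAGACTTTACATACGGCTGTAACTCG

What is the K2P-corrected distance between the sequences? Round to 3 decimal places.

Of 47 sites, 2 differences are transitions and 21 are transversions, so P = 2/47 ≈ 0.042553 and Q = 21/47 ≈ 0.446809.
Under the Kimura two-parameter model, d = −½ ln(1 − 2P − Q) − ¼ ln(1 − 2Q).
1 − 2P − Q = 0.468085, giving −½ ln(0.468085) = 0.379553.
1 − 2Q = 0.106382, giving −¼ ln(0.106382) = 0.560180.
d = 0.379553 + 0.560180 = 0.939733.

0.940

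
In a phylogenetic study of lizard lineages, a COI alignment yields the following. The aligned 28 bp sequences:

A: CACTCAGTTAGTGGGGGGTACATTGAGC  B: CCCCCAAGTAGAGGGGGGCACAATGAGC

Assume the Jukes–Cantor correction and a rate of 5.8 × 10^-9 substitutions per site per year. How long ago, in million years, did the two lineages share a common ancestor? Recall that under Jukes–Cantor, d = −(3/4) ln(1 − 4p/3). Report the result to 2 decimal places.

The sequences differ at 7 of 28 sites (2, 4, 7, 8, 12, 19, 23), so p = 7/28 = 0.25.
d = −(3/4) ln(1 − 4p/3) = −0.75 ln(1 − 0.333333) = −0.75 ln(0.666667)
  = −0.75 × (-0.405465) = 0.304099 substitutions/site.
Under a molecular clock d = 2μt, so t = d/(2μ) = 0.304099 / (2 × 5.8 × 10^-9) = 26.22 million years.

26.22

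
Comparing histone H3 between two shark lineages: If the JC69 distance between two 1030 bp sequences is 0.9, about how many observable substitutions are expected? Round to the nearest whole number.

540

Invert JC69: p = (3/4)(1 − e^(−4d/3)) = 0.75 × (1 − e^(-1.2)) = 0.75 × (1 − 0.301194) = 0.524105.
Expected differing sites = pL ≈ 0.524105 × 1030 = 539.82815 ≈ 540.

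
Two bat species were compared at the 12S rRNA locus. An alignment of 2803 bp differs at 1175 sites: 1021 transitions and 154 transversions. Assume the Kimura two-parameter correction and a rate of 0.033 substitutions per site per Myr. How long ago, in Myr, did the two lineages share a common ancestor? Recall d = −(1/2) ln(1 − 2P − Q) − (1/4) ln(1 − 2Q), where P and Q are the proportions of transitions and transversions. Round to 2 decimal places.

P = 1021/2803 ≈ 0.364253 and Q = 154/2803 ≈ 0.054941.
Under the Kimura two-parameter model, d = −½ ln(1 − 2P − Q) − ¼ ln(1 − 2Q).
1 − 2P − Q = 0.216553, giving −½ ln(0.216553) = 0.764960.
1 − 2Q = 0.890118, giving −¼ ln(0.890118) = 0.029100.
d = 0.764960 + 0.029100 = 0.794060.
Under a molecular clock d = 2μt, so t = d/(2μ) = 0.794060 / (2 × 0.033) = 12.03 Myr.

12.03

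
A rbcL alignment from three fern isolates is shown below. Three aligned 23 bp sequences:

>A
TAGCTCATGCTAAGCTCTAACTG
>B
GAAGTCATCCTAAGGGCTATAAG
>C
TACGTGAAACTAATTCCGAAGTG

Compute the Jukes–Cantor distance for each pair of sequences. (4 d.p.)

A–B: 9/23 sites differ → p ≈ 0.391304, d = −0.75 ln(1 − 0.521739) = 0.553199 ≈ 0.5532.
A–C: 10/23 sites differ → p ≈ 0.434783, d = −0.75 ln(1 − 0.579711) = 0.650110 ≈ 0.6501.
B–C: 12/23 sites differ → p ≈ 0.521739, d = −0.75 ln(1 − 0.695652) = 0.892188 ≈ 0.8922.

d(A,B) = 0.5532, d(A,C) = 0.6501, d(B,C) = 0.8922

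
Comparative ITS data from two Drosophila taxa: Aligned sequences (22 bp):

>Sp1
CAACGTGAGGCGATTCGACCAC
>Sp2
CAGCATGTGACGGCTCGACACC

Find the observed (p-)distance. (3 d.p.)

The sequences differ at 8 of 22 positions (sites 3, 5, 8, 10, 13, 14, 20, 21).
p = 8/22 = 0.363636… ≈ 0.364 (to 3 d.p.).

0.364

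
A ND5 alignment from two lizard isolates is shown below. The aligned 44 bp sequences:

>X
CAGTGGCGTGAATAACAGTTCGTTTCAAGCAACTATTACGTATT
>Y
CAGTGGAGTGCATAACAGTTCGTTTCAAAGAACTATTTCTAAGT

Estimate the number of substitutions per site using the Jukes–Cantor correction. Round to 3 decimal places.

The sequences differ at 8 of 44 sites (7, 11, 29, 30, 38, 40, 41, 43), so p = 8/44 ≈ 0.181818.
d = −(3/4) ln(1 − 4p/3) = −0.75 ln(1 − 0.242424) = −0.75 ln(0.757576)
  = −0.75 × (-0.277631) = 0.208223 substitutions/site.

0.208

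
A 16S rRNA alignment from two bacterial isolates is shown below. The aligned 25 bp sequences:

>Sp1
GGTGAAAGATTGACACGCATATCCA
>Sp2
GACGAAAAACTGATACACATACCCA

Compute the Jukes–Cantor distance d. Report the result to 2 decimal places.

The sequences differ at 7 of 25 sites (2, 3, 8, 10, 14, 17, 22), so p = 7/25 = 0.28.
d = −(3/4) ln(1 − 4p/3) = −0.75 ln(1 − 0.373333) = −0.75 ln(0.626667)
  = −0.75 × (-0.467340) = 0.350505 substitutions/site.

0.35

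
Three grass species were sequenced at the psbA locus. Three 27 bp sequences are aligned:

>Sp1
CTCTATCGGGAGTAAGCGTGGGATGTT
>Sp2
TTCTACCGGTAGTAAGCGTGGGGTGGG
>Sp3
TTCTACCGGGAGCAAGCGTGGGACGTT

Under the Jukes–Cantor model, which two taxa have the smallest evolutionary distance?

Sp1–Sp2: 6/27 differ, p = 0.222, d = 0.264.
Sp1–Sp3: 4/27 differ, p = 0.148, d = 0.165.
Sp2–Sp3: 6/27 differ, p = 0.222, d = 0.264.
The smallest distance is between Sp1 and Sp3.

Sp1 and Sp3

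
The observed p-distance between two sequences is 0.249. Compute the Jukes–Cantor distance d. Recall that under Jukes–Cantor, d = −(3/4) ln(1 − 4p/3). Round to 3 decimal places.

d = −(3/4) ln(1 − 4p/3) = −0.75 ln(1 − 0.332) = −0.75 ln(0.668)
  = −0.75 × (-0.403467) = 0.302600 substitutions/site.

0.303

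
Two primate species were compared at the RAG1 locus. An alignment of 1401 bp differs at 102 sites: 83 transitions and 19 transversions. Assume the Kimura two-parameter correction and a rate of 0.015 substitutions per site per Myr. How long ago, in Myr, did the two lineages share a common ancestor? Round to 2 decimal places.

2.59

P = 83/1401 ≈ 0.059243 and Q = 19/1401 ≈ 0.013562.
Under the Kimura two-parameter model, d = −½ ln(1 − 2P − Q) − ¼ ln(1 − 2Q).
1 − 2P − Q = 0.867952, giving −½ ln(0.867952) = 0.070809.
1 − 2Q = 0.972876, giving −¼ ln(0.972876) = 0.006875.
d = 0.070809 + 0.006875 = 0.077684.
Under a molecular clock d = 2μt, so t = d/(2μ) = 0.077684 / (2 × 0.015) = 2.59 Myr.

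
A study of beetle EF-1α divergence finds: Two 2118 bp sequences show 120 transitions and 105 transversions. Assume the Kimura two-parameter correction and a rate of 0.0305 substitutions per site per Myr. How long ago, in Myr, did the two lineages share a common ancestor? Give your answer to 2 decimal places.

1.89

P = 120/2118 ≈ 0.056657 and Q = 105/2118 ≈ 0.049575.
Under the Kimura two-parameter model, d = −½ ln(1 − 2P − Q) − ¼ ln(1 − 2Q).
1 − 2P − Q = 0.837111, giving −½ ln(0.837111) = 0.088899.
1 − 2Q = 0.90085, giving −¼ ln(0.90085) = 0.026104.
d = 0.088899 + 0.026104 = 0.115003.
Under a molecular clock d = 2μt, so t = d/(2μ) = 0.115003 / (2 × 0.0305) = 1.89 Myr.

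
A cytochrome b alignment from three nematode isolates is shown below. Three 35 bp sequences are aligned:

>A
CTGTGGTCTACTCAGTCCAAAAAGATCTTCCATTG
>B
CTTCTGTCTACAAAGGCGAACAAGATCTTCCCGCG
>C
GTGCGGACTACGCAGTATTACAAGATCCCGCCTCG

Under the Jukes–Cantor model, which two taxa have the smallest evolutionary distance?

A and B

A–B: 11/35 differ, p = 0.314, d = 0.407.
A–C: 13/35 differ, p = 0.371, d = 0.513.
B–C: 14/35 differ, p = 0.400, d = 0.572.
The smallest distance is between A and B.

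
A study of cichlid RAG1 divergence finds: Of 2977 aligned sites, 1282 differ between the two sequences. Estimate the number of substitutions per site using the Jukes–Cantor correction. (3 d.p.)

p = 1282/2977 ≈ 0.430635.
d = −(3/4) ln(1 − 4p/3) = −0.75 ln(1 − 0.57418) = −0.75 ln(0.42582)
  = −0.75 × (-0.853739) = 0.640304 substitutions/site.

0.640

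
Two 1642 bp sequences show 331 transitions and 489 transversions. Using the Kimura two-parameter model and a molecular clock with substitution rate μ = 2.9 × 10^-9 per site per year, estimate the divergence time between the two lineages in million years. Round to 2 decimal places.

P = 331/1642 ≈ 0.201583 and Q = 489/1642 ≈ 0.297808.
Under the Kimura two-parameter model, d = −½ ln(1 − 2P − Q) − ¼ ln(1 − 2Q).
1 − 2P − Q = 0.299026, giving −½ ln(0.299026) = 0.603612.
1 − 2Q = 0.404384, giving −¼ ln(0.404384) = 0.226348.
d = 0.603612 + 0.226348 = 0.829960.
Under a molecular clock d = 2μt, so t = d/(2μ) = 0.829960 / (2 × 2.9 × 10^-9) = 143.10 million years.

143.10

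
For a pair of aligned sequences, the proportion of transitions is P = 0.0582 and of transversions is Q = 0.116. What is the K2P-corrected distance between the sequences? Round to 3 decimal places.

0.198

Under the Kimura two-parameter model, d = −½ ln(1 − 2P − Q) − ¼ ln(1 − 2Q).
1 − 2P − Q = 0.7676, giving −½ ln(0.7676) = 0.132243.
1 − 2Q = 0.768, giving −¼ ln(0.768) = 0.065991.
d = 0.132243 + 0.065991 = 0.198234.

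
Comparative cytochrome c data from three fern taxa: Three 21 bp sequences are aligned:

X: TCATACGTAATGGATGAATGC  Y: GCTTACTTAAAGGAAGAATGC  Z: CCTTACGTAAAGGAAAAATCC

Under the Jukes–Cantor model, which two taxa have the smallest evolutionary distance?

Y and Z

X–Y: 5/21 differ, p = 0.238, d = 0.286.
X–Z: 6/21 differ, p = 0.286, d = 0.360.
Y–Z: 4/21 differ, p = 0.190, d = 0.220.
The smallest distance is between Y and Z.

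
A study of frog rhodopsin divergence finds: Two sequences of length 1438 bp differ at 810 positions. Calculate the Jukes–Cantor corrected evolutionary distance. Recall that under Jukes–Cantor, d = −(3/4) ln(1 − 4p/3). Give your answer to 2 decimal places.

1.04

p = 810/1438 ≈ 0.563282.
d = −(3/4) ln(1 − 4p/3) = −0.75 ln(1 − 0.751043) = −0.75 ln(0.248957)
  = −0.75 × (-1.390475) = 1.042856 substitutions/site.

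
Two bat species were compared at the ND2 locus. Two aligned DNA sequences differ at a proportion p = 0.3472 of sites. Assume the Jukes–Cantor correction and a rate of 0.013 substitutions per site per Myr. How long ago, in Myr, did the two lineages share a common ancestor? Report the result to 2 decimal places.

17.93

d = −(3/4) ln(1 − 4p/3) = −0.75 ln(1 − 0.462933) = −0.75 ln(0.537067)
  = −0.75 × (-0.621632) = 0.466224 substitutions/site.
Under a molecular clock d = 2μt, so t = d/(2μ) = 0.466224 / (2 × 0.013) = 17.93 Myr.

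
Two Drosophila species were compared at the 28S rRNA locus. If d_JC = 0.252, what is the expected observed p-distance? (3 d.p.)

0.214

p = (3/4)(1 − e^(−4d/3)) = 0.75 × (1 − e^(-0.336)) = 0.75 × (1 − 0.714623) = 0.214033.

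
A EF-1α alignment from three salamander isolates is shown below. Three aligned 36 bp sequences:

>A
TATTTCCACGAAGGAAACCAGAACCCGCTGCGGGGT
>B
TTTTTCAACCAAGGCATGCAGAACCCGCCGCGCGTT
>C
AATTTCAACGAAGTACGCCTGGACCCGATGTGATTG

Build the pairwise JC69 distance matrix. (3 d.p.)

d(A,B) = 0.304, d(A,C) = 0.493, d(B,C) = 0.673

A–B: 9/36 sites differ → p = 0.25, d = −0.75 ln(1 − 0.333333) = 0.304098 ≈ 0.304.
A–C: 13/36 sites differ → p ≈ 0.361111, d = −0.75 ln(1 − 0.481481) = 0.492584 ≈ 0.493.
B–C: 16/36 sites differ → p ≈ 0.444444, d = −0.75 ln(1 − 0.592592) = 0.673455 ≈ 0.673.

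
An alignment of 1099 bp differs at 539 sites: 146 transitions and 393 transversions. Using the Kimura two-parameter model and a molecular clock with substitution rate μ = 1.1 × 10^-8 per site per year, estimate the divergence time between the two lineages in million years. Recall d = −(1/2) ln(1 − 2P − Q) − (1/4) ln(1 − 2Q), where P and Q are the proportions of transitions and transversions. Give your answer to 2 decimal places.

36.46

P = 146/1099 ≈ 0.132848 and Q = 393/1099 ≈ 0.357598.
Under the Kimura two-parameter model, d = −½ ln(1 − 2P − Q) − ¼ ln(1 − 2Q).
1 − 2P − Q = 0.376706, giving −½ ln(0.376706) = 0.488145.
1 − 2Q = 0.284804, giving −¼ ln(0.284804) = 0.313989.
d = 0.488145 + 0.313989 = 0.802134.
Under a molecular clock d = 2μt, so t = d/(2μ) = 0.802134 / (2 × 1.1 × 10^-8) = 36.46 million years.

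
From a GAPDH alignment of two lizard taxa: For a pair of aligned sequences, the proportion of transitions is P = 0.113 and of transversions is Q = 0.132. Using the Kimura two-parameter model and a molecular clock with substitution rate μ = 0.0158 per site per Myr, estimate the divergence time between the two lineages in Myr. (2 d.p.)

Under the Kimura two-parameter model, d = −½ ln(1 − 2P − Q) − ¼ ln(1 − 2Q).
1 − 2P − Q = 0.642, giving −½ ln(0.642) = 0.221583.
1 − 2Q = 0.736, giving −¼ ln(0.736) = 0.076631.
d = 0.221583 + 0.076631 = 0.298214.
Under a molecular clock d = 2μt, so t = d/(2μ) = 0.298214 / (2 × 0.0158) = 9.44 Myr.

9.44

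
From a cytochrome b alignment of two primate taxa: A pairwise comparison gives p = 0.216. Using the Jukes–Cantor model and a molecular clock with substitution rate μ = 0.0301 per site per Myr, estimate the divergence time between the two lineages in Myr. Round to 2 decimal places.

4.23

d = −(3/4) ln(1 − 4p/3) = −0.75 ln(1 − 0.288) = −0.75 ln(0.712)
  = −0.75 × (-0.339677) = 0.254758 substitutions/site.
Under a molecular clock d = 2μt, so t = d/(2μ) = 0.254758 / (2 × 0.0301) = 4.23 Myr.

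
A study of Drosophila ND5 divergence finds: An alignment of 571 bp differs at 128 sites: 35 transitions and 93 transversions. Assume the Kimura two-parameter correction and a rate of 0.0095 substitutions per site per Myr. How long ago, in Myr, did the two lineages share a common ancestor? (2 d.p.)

14.03

P = 35/571 ≈ 0.061296 and Q = 93/571 ≈ 0.162872.
Under the Kimura two-parameter model, d = −½ ln(1 − 2P − Q) − ¼ ln(1 − 2Q).
1 − 2P − Q = 0.714536, giving −½ ln(0.714536) = 0.168061.
1 − 2Q = 0.674256, giving −¼ ln(0.674256) = 0.098536.
d = 0.168061 + 0.098536 = 0.266597.
Under a molecular clock d = 2μt, so t = d/(2μ) = 0.266597 / (2 × 0.0095) = 14.03 Myr.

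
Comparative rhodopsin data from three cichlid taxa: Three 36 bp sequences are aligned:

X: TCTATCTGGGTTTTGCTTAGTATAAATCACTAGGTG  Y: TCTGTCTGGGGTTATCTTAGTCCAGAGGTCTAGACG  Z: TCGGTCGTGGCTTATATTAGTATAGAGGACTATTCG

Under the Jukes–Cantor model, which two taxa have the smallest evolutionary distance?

X–Y: 12/36 differ, p = 0.333, d = 0.441.
X–Z: 14/36 differ, p = 0.389, d = 0.548.
Y–Z: 10/36 differ, p = 0.278, d = 0.347.
The smallest distance is between Y and Z.

Y and Z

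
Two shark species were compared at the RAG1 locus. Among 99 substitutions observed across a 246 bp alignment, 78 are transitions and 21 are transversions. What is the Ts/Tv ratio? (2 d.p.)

3.71

R = 78/21 = 3.714285… ≈ 3.71 (to 2 d.p.).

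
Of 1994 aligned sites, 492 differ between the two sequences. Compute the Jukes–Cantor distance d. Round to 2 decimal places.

0.30

p = 492/1994 ≈ 0.24674.
d = −(3/4) ln(1 − 4p/3) = −0.75 ln(1 − 0.328987) = −0.75 ln(0.671013)
  = −0.75 × (-0.398967) = 0.299225 substitutions/site.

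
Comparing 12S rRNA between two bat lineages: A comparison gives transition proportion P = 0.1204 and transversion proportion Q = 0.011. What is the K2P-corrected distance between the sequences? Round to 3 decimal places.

0.151

Under the Kimura two-parameter model, d = −½ ln(1 − 2P − Q) − ¼ ln(1 − 2Q).
1 − 2P − Q = 0.7482, giving −½ ln(0.7482) = 0.145042.
1 − 2Q = 0.978, giving −¼ ln(0.978) = 0.005561.
d = 0.145042 + 0.005561 = 0.150603.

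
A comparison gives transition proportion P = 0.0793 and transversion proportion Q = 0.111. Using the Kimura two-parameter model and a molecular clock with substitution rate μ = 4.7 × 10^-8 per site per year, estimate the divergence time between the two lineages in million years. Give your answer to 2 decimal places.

2.34

Under the Kimura two-parameter model, d = −½ ln(1 − 2P − Q) − ¼ ln(1 − 2Q).
1 − 2P − Q = 0.7304, giving −½ ln(0.7304) = 0.157081.
1 − 2Q = 0.778, giving −¼ ln(0.778) = 0.062757.
d = 0.157081 + 0.062757 = 0.219838.
Under a molecular clock d = 2μt, so t = d/(2μ) = 0.219838 / (2 × 4.7 × 10^-8) = 2.34 million years.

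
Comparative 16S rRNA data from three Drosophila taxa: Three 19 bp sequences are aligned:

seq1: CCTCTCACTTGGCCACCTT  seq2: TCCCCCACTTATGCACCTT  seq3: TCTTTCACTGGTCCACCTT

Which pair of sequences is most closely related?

seq1 and seq3

seq1–seq2: 6/19 differ, p = 0.316, d = 0.410.
seq1–seq3: 4/19 differ, p = 0.211, d = 0.247.
seq2–seq3: 6/19 differ, p = 0.316, d = 0.410.
The smallest distance is between seq1 and seq3.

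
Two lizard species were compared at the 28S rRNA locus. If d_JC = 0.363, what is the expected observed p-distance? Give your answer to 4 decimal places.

p = (3/4)(1 − e^(−4d/3)) = 0.75 × (1 − e^(-0.484)) = 0.75 × (1 − 0.616313) = 0.287765.

0.2878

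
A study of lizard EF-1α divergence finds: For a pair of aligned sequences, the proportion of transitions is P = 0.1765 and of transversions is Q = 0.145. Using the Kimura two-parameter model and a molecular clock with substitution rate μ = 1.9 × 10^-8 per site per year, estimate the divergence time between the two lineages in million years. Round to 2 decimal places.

11.32

Under the Kimura two-parameter model, d = −½ ln(1 − 2P − Q) − ¼ ln(1 − 2Q).
1 − 2P − Q = 0.502, giving −½ ln(0.502) = 0.344578.
1 − 2Q = 0.71, giving −¼ ln(0.71) = 0.085623.
d = 0.344578 + 0.085623 = 0.430201.
Under a molecular clock d = 2μt, so t = d/(2μ) = 0.430201 / (2 × 1.9 × 10^-8) = 11.32 million years.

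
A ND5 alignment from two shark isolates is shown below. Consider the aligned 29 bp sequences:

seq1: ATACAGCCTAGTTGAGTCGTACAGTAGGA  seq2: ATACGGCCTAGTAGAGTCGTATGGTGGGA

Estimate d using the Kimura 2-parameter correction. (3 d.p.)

0.204

Of 29 sites, 4 differences are transitions and 1 are transversions, so P = 4/29 ≈ 0.137931 and Q = 1/29 ≈ 0.034483.
Under the Kimura two-parameter model, d = −½ ln(1 − 2P − Q) − ¼ ln(1 − 2Q).
1 − 2P − Q = 0.689655, giving −½ ln(0.689655) = 0.185782.
1 − 2Q = 0.931034, giving −¼ ln(0.931034) = 0.017865.
d = 0.185782 + 0.017865 = 0.203647.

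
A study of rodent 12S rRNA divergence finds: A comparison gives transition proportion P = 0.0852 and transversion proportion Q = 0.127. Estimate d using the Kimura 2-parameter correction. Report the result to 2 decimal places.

0.25

Under the Kimura two-parameter model, d = −½ ln(1 − 2P − Q) − ¼ ln(1 − 2Q).
1 − 2P − Q = 0.7026, giving −½ ln(0.7026) = 0.176484.
1 − 2Q = 0.746, giving −¼ ln(0.746) = 0.073257.
d = 0.176484 + 0.073257 = 0.249741.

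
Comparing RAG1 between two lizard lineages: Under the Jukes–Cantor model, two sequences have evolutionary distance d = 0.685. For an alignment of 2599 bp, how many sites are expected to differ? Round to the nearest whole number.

Invert JC69: p = (3/4)(1 − e^(−4d/3)) = 0.75 × (1 − e^(-0.913333)) = 0.75 × (1 − 0.401185) = 0.449111.
Expected differing sites = pL ≈ 0.449111 × 2599 = 1167.239489 ≈ 1167.

1167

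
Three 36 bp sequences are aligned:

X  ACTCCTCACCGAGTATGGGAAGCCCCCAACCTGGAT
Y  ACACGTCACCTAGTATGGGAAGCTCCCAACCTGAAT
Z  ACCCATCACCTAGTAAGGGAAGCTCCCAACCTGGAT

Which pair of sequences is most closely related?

Y and Z

X–Y: 5/36 differ, p = 0.139, d = 0.154.
X–Z: 5/36 differ, p = 0.139, d = 0.154.
Y–Z: 4/36 differ, p = 0.111, d = 0.120.
The smallest distance is between Y and Z.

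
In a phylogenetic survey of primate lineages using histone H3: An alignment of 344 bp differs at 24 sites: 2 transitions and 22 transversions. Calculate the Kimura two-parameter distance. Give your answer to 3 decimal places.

0.074

P = 2/344 ≈ 0.005814 and Q = 22/344 ≈ 0.063953.
Under the Kimura two-parameter model, d = −½ ln(1 − 2P − Q) − ¼ ln(1 − 2Q).
1 − 2P − Q = 0.924419, giving −½ ln(0.924419) = 0.039295.
1 − 2Q = 0.872094, giving −¼ ln(0.872094) = 0.034215.
d = 0.039295 + 0.034215 = 0.073510.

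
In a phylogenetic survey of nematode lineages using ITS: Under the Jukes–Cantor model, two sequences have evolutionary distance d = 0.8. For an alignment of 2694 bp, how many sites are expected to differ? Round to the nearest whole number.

Invert JC69: p = (3/4)(1 − e^(−4d/3)) = 0.75 × (1 − e^(-1.066667)) = 0.75 × (1 − 0.344154) = 0.491885.
Expected differing sites = pL ≈ 0.491885 × 2694 = 1325.13819 ≈ 1325.

1325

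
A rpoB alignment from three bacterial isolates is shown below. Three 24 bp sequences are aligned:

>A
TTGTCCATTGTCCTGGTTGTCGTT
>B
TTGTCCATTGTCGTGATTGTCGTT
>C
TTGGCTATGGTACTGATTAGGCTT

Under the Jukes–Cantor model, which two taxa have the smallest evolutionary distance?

A and B

A–B: 2/24 differ, p = 0.083, d = 0.088.
A–C: 9/24 differ, p = 0.375, d = 0.520.
B–C: 9/24 differ, p = 0.375, d = 0.520.
The smallest distance is between A and B.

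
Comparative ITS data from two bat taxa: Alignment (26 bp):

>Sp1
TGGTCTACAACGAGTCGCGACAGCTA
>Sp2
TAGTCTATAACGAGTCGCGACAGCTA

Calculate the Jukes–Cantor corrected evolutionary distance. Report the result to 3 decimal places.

0.081

The sequences differ at 2 of 26 sites (2, 8), so p = 2/26 ≈ 0.076923.
d = −(3/4) ln(1 − 4p/3) = −0.75 ln(1 − 0.102564) = −0.75 ln(0.897436)
  = −0.75 × (-0.108213) = 0.081160 substitutions/site.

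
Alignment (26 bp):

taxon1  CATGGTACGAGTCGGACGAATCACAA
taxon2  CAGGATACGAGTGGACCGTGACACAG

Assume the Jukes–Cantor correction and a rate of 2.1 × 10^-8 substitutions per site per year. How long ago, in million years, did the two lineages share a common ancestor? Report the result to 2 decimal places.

The sequences differ at 9 of 26 sites (3, 5, 13, 15, 16, 19, 20, 21, 26), so p = 9/26 ≈ 0.346154.
d = −(3/4) ln(1 − 4p/3) = −0.75 ln(1 − 0.461539) = −0.75 ln(0.538461)
  = −0.75 × (-0.619040) = 0.464280 substitutions/site.
Under a molecular clock d = 2μt, so t = d/(2μ) = 0.464280 / (2 × 2.1 × 10^-8) = 11.05 million years.

11.05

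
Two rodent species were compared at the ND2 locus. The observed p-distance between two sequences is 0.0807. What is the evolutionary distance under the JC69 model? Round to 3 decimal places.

d = −(3/4) ln(1 − 4p/3) = −0.75 ln(1 − 0.1076) = −0.75 ln(0.8924)
  = −0.75 × (-0.113841) = 0.085381 substitutions/site.

0.085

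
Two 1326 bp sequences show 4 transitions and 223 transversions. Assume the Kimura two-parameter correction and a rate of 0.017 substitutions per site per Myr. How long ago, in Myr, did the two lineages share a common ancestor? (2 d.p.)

5.83

P = 4/1326 ≈ 0.003017 and Q = 223/1326 ≈ 0.168175.
Under the Kimura two-parameter model, d = −½ ln(1 − 2P − Q) − ¼ ln(1 − 2Q).
1 − 2P − Q = 0.825791, giving −½ ln(0.825791) = 0.095707.
1 − 2Q = 0.66365, giving −¼ ln(0.66365) = 0.102500.
d = 0.095707 + 0.102500 = 0.198207.
Under a molecular clock d = 2μt, so t = d/(2μ) = 0.198207 / (2 × 0.017) = 5.83 Myr.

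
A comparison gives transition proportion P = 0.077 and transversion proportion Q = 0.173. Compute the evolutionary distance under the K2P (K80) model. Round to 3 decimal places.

0.304

Under the Kimura two-parameter model, d = −½ ln(1 − 2P − Q) − ¼ ln(1 − 2Q).
1 − 2P − Q = 0.673, giving −½ ln(0.673) = 0.198005.
1 − 2Q = 0.654, giving −¼ ln(0.654) = 0.106162.
d = 0.198005 + 0.106162 = 0.304167.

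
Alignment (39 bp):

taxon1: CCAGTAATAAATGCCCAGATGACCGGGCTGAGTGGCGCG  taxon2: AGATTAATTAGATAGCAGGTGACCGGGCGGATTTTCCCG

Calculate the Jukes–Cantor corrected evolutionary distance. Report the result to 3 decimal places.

The sequences differ at 15 of 39 sites, so p = 15/39 ≈ 0.384615.
d = −(3/4) ln(1 − 4p/3) = −0.75 ln(1 − 0.51282) = −0.75 ln(0.48718)
  = −0.75 × (-0.719122) = 0.539342 substitutions/site.

0.539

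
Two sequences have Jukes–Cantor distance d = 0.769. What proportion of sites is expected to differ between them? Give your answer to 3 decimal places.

0.481

p = (3/4)(1 − e^(−4d/3)) = 0.75 × (1 − e^(-1.025333)) = 0.75 × (1 − 0.358677) = 0.480992.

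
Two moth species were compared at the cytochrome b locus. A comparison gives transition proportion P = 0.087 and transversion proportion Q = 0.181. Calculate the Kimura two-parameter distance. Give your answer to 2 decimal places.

Under the Kimura two-parameter model, d = −½ ln(1 − 2P − Q) − ¼ ln(1 − 2Q).
1 − 2P − Q = 0.645, giving −½ ln(0.645) = 0.219252.
1 − 2Q = 0.638, giving −¼ ln(0.638) = 0.112354.
d = 0.219252 + 0.112354 = 0.331606.

0.33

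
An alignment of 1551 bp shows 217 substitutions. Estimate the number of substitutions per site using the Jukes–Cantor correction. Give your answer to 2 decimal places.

0.15

p = 217/1551 ≈ 0.13991.
d = −(3/4) ln(1 − 4p/3) = −0.75 ln(1 − 0.186547) = −0.75 ln(0.813453)
  = −0.75 × (-0.206467) = 0.154850 substitutions/site.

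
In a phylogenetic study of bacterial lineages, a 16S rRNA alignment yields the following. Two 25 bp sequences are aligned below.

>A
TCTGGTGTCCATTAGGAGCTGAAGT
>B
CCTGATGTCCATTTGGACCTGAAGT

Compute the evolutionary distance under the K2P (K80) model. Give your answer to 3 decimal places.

Of 25 sites, 2 differences are transitions and 2 are transversions, so P = 2/25 = 0.08 and Q = 2/25 = 0.08.
Under the Kimura two-parameter model, d = −½ ln(1 − 2P − Q) − ¼ ln(1 − 2Q).
1 − 2P − Q = 0.76, giving −½ ln(0.76) = 0.137218.
1 − 2Q = 0.84, giving −¼ ln(0.84) = 0.043588.
d = 0.137218 + 0.043588 = 0.180806.

0.181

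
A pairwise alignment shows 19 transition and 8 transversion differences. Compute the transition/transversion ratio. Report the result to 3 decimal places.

R = 19/8 = 2.375.

2.375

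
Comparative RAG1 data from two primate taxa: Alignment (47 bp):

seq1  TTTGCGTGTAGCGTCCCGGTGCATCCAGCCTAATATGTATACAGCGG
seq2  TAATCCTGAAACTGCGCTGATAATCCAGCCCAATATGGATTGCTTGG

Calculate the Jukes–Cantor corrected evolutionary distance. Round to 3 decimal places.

The sequences differ at 20 of 47 sites, so p = 20/47 ≈ 0.425532.
d = −(3/4) ln(1 − 4p/3) = −0.75 ln(1 − 0.567376) = −0.75 ln(0.432624)
  = −0.75 × (-0.837886) = 0.628415 substitutions/site.

0.628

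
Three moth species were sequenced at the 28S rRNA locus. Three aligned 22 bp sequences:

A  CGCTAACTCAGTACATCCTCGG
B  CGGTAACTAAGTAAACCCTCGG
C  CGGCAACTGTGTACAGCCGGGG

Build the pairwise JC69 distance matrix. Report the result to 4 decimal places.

A–B: 4/22 sites differ → p ≈ 0.181818, d = −0.75 ln(1 − 0.242424) = 0.208224 ≈ 0.2082.
A–C: 7/22 sites differ → p ≈ 0.318182, d = −0.75 ln(1 − 0.424243) = 0.414052 ≈ 0.4141.
B–C: 7/22 sites differ → p ≈ 0.318182, d = −0.75 ln(1 − 0.424243) = 0.414052 ≈ 0.4141.

d(A,B) = 0.2082, d(A,C) = 0.4141, d(B,C) = 0.4141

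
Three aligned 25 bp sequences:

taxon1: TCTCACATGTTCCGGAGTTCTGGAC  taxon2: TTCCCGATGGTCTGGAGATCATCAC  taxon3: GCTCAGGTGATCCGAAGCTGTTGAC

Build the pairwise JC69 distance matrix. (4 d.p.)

d(taxon1,taxon2) = 0.5716, d(taxon1,taxon3) = 0.4172, d(taxon2,taxon3) = 0.7662

taxon1–taxon2: 10/25 sites differ → p = 0.4, d = −0.75 ln(1 − 0.533333) = 0.571605 ≈ 0.5716.
taxon1–taxon3: 8/25 sites differ → p = 0.32, d = −0.75 ln(1 − 0.426667) = 0.417216 ≈ 0.4172.
taxon2–taxon3: 12/25 sites differ → p = 0.48, d = −0.75 ln(1 − 0.64) = 0.766238 ≈ 0.7662.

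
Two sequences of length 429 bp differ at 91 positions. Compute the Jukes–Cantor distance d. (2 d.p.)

0.25

p = 91/429 ≈ 0.212121.
d = −(3/4) ln(1 − 4p/3) = −0.75 ln(1 − 0.282828) = −0.75 ln(0.717172)
  = −0.75 × (-0.332440) = 0.249330 substitutions/site.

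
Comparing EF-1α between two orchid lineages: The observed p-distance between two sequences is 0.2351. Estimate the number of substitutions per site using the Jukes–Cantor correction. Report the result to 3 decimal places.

d = −(3/4) ln(1 − 4p/3) = −0.75 ln(1 − 0.313467) = −0.75 ln(0.686533)
  = −0.75 × (-0.376101) = 0.282076 substitutions/site.

0.282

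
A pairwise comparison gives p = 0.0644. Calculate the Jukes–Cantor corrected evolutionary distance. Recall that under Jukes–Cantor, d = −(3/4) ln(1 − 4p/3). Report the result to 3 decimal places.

d = −(3/4) ln(1 − 4p/3) = −0.75 ln(1 − 0.085867) = −0.75 ln(0.914133)
  = −0.75 × (-0.089779) = 0.067334 substitutions/site.

0.067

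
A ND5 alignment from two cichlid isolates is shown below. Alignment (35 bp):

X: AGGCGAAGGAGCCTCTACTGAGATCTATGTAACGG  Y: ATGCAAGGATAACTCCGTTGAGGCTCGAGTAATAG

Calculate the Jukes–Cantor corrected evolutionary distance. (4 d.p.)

0.8681

The sequences differ at 18 of 35 sites, so p = 18/35 ≈ 0.514286.
d = −(3/4) ln(1 − 4p/3) = −0.75 ln(1 − 0.685715) = −0.75 ln(0.314285)
  = −0.75 × (-1.157455) = 0.868091 substitutions/site.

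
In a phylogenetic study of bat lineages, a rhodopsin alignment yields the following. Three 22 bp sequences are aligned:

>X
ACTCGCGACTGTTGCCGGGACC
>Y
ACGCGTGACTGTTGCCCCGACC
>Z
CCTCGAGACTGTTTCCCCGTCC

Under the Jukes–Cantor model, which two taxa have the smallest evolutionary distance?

X–Y: 4/22 differ, p = 0.182, d = 0.208.
X–Z: 6/22 differ, p = 0.273, d = 0.339.
Y–Z: 5/22 differ, p = 0.227, d = 0.271.
The smallest distance is between X and Y.

X and Y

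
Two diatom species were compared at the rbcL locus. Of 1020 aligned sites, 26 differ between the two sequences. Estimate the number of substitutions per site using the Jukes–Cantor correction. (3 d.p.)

p = 26/1020 ≈ 0.02549.
d = −(3/4) ln(1 − 4p/3) = −0.75 ln(1 − 0.033987) = −0.75 ln(0.966013)
  = −0.75 × (-0.034578) = 0.025934 substitutions/site.

0.026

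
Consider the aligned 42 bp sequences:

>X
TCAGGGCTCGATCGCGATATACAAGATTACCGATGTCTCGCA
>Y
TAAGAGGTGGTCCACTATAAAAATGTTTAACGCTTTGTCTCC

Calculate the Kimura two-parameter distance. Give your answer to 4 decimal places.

0.6598

Of 42 sites, 3 differences are transitions and 15 are transversions, so P = 3/42 ≈ 0.071429 and Q = 15/42 ≈ 0.357143.
Under the Kimura two-parameter model, d = −½ ln(1 − 2P − Q) − ¼ ln(1 − 2Q).
1 − 2P − Q = 0.499999, giving −½ ln(0.499999) = 0.346575.
1 − 2Q = 0.285714, giving −¼ ln(0.285714) = 0.313191.
d = 0.346575 + 0.313191 = 0.659766.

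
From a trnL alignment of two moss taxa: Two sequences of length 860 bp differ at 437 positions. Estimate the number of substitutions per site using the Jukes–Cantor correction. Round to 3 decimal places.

p = 437/860 ≈ 0.50814.
d = −(3/4) ln(1 − 4p/3) = −0.75 ln(1 − 0.67752) = −0.75 ln(0.32248)
  = −0.75 × (-1.131714) = 0.848786 substitutions/site.

0.849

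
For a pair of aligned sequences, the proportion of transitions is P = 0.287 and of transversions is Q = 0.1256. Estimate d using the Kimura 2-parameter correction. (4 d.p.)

Under the Kimura two-parameter model, d = −½ ln(1 − 2P − Q) − ¼ ln(1 − 2Q).
1 − 2P − Q = 0.3004, giving −½ ln(0.3004) = 0.601320.
1 − 2Q = 0.7488, giving −¼ ln(0.7488) = 0.072321.
d = 0.601320 + 0.072321 = 0.673641.

0.6736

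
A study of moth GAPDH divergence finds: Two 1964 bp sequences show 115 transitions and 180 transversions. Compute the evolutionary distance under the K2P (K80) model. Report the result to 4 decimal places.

P = 115/1964 ≈ 0.058554 and Q = 180/1964 ≈ 0.09165.
Under the Kimura two-parameter model, d = −½ ln(1 − 2P − Q) − ¼ ln(1 − 2Q).
1 − 2P − Q = 0.791242, giving −½ ln(0.791242) = 0.117076.
1 − 2Q = 0.8167, giving −¼ ln(0.8167) = 0.050621.
d = 0.117076 + 0.050621 = 0.167697.

0.1677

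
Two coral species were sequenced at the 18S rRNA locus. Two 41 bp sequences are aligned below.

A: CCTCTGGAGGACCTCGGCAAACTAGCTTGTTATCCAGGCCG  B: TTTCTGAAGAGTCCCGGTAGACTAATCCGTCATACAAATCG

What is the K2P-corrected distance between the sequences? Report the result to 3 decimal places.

0.973

Of 41 sites, 17 differences are transitions and 1 are transversions, so P = 17/41 ≈ 0.414634 and Q = 1/41 ≈ 0.02439.
Under the Kimura two-parameter model, d = −½ ln(1 − 2P − Q) − ¼ ln(1 − 2Q).
1 − 2P − Q = 0.146342, giving −½ ln(0.146342) = 0.960904.
1 − 2Q = 0.95122, giving −¼ ln(0.95122) = 0.012502.
d = 0.960904 + 0.012502 = 0.973406.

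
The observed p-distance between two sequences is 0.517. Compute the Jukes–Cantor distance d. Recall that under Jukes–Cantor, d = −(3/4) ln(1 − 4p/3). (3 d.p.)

d = −(3/4) ln(1 − 4p/3) = −0.75 ln(1 − 0.689333) = −0.75 ln(0.310667)
  = −0.75 × (-1.169034) = 0.876776 substitutions/site.

0.877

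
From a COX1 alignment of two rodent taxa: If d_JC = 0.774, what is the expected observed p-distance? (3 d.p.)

p = (3/4)(1 − e^(−4d/3)) = 0.75 × (1 − e^(-1.032)) = 0.75 × (1 − 0.356294) = 0.482780.

0.483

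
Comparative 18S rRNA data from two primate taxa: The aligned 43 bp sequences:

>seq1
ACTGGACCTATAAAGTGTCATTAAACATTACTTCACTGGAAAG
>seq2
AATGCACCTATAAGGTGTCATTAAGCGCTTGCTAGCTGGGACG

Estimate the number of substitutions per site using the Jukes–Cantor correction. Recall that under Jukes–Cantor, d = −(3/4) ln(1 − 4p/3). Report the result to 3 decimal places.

The sequences differ at 13 of 43 sites, so p = 13/43 ≈ 0.302326.
d = −(3/4) ln(1 − 4p/3) = −0.75 ln(1 − 0.403101) = −0.75 ln(0.596899)
  = −0.75 × (-0.516007) = 0.387005 substitutions/site.

0.387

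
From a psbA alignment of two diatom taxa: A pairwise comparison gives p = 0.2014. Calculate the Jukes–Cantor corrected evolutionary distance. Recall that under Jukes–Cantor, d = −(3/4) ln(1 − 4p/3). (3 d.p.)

d = −(3/4) ln(1 − 4p/3) = −0.75 ln(1 − 0.268533) = −0.75 ln(0.731467)
  = −0.75 × (-0.312703) = 0.234527 substitutions/site.

0.235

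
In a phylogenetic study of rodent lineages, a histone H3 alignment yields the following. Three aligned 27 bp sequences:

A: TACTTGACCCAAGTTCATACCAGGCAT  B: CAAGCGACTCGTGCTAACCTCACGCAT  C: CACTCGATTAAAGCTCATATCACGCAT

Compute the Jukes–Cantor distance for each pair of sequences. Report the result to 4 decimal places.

A–B: 13/27 sites differ → p ≈ 0.481481, d = −0.75 ln(1 − 0.641975) = 0.770364 ≈ 0.7704.
A–C: 8/27 sites differ → p ≈ 0.296296, d = −0.75 ln(1 − 0.395061) = 0.376971 ≈ 0.3770.
B–C: 9/27 sites differ → p ≈ 0.333333, d = −0.75 ln(1 − 0.444444) = 0.440839 ≈ 0.4408.

d(A,B) = 0.7704, d(A,C) = 0.3770, d(B,C) = 0.4408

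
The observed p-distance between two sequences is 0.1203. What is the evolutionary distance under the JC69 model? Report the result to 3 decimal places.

0.131

d = −(3/4) ln(1 − 4p/3) = −0.75 ln(1 − 0.1604) = −0.75 ln(0.8396)
  = −0.75 × (-0.174830) = 0.131123 substitutions/site.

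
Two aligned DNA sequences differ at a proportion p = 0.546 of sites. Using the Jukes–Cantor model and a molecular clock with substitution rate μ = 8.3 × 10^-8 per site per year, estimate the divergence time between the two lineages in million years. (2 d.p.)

d = −(3/4) ln(1 − 4p/3) = −0.75 ln(1 − 0.728) = −0.75 ln(0.272)
  = −0.75 × (-1.301953) = 0.976465 substitutions/site.
Under a molecular clock d = 2μt, so t = d/(2μ) = 0.976465 / (2 × 8.3 × 10^-8) = 5.88 million years.

5.88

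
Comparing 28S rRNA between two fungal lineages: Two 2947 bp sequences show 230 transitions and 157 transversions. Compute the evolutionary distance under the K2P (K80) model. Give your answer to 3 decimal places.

0.146

P = 230/2947 ≈ 0.078045 and Q = 157/2947 ≈ 0.053275.
Under the Kimura two-parameter model, d = −½ ln(1 − 2P − Q) − ¼ ln(1 − 2Q).
1 − 2P − Q = 0.790635, giving −½ ln(0.790635) = 0.117459.
1 − 2Q = 0.89345, giving −¼ ln(0.89345) = 0.028166.
d = 0.117459 + 0.028166 = 0.145625.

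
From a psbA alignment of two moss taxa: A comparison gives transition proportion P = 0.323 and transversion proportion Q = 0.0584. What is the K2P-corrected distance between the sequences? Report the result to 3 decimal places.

Under the Kimura two-parameter model, d = −½ ln(1 − 2P − Q) − ¼ ln(1 − 2Q).
1 − 2P − Q = 0.2956, giving −½ ln(0.2956) = 0.609374.
1 − 2Q = 0.8832, giving −¼ ln(0.8832) = 0.031051.
d = 0.609374 + 0.031051 = 0.640425.

0.640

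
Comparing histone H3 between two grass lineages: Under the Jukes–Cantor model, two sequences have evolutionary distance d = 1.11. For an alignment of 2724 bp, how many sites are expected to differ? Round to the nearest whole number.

1578

Invert JC69: p = (3/4)(1 − e^(−4d/3)) = 0.75 × (1 − e^(-1.48)) = 0.75 × (1 − 0.227638) = 0.579272.
Expected differing sites = pL ≈ 0.579272 × 2724 = 1577.936928 ≈ 1578.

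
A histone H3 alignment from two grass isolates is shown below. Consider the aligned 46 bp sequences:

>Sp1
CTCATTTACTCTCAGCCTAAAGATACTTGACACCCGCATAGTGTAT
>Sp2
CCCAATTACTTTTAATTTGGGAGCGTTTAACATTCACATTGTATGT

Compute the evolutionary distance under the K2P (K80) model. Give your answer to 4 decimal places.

1.2439

Of 46 sites, 20 differences are transitions and 2 are transversions, so P = 20/46 ≈ 0.434783 and Q = 2/46 ≈ 0.043478.
Under the Kimura two-parameter model, d = −½ ln(1 − 2P − Q) − ¼ ln(1 − 2Q).
1 − 2P − Q = 0.086956, giving −½ ln(0.086956) = 1.221177.
1 − 2Q = 0.913044, giving −¼ ln(0.913044) = 0.022743.
d = 1.221177 + 0.022743 = 1.243920.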